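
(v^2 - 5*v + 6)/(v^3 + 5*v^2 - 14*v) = (v - 3)/(v*(v + 7))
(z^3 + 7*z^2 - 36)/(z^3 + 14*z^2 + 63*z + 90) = (z - 2)/(z + 5)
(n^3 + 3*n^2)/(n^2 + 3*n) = n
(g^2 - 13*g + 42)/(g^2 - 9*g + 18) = (g - 7)/(g - 3)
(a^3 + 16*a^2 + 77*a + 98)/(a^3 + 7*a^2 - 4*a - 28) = (a + 7)/(a - 2)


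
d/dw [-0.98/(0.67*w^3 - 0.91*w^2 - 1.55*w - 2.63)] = (1.9698*w^2 - 1.7836*w - 1.519)/(-0.67*w^3 + 0.91*w^2 + 1.55*w + 2.63)^2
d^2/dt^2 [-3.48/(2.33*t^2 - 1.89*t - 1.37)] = (-37.785144*t^2 + 30.649752*t + 3.48*(4.66*t - 1.89)*(9.32*t - 3.78) + 22.217016)/(-2.33*t^2 + 1.89*t + 1.37)^3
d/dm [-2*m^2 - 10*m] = -4*m - 10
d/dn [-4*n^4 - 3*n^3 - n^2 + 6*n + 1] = -16*n^3 - 9*n^2 - 2*n + 6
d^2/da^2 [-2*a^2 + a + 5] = -4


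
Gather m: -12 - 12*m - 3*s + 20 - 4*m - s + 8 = -16*m - 4*s + 16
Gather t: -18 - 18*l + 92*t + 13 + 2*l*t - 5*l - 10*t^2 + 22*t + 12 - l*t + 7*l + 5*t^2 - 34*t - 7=-16*l - 5*t^2 + t*(l + 80)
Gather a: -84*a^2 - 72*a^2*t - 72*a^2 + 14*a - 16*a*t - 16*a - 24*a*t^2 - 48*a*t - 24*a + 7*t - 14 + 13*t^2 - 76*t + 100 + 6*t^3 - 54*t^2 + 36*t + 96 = a^2*(-72*t - 156) + a*(-24*t^2 - 64*t - 26) + 6*t^3 - 41*t^2 - 33*t + 182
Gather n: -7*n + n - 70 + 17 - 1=-6*n - 54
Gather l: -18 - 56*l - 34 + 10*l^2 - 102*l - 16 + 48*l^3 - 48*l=48*l^3 + 10*l^2 - 206*l - 68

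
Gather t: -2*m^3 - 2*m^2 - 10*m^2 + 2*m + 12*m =-2*m^3 - 12*m^2 + 14*m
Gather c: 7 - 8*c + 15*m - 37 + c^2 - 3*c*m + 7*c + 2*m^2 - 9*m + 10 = c^2 + c*(-3*m - 1) + 2*m^2 + 6*m - 20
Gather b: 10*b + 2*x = 10*b + 2*x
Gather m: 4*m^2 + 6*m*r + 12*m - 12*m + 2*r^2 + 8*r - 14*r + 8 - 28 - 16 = 4*m^2 + 6*m*r + 2*r^2 - 6*r - 36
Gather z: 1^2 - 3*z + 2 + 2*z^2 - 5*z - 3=2*z^2 - 8*z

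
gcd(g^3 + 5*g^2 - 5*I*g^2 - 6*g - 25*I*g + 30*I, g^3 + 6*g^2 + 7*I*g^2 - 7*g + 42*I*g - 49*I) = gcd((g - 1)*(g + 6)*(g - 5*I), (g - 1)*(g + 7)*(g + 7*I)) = g - 1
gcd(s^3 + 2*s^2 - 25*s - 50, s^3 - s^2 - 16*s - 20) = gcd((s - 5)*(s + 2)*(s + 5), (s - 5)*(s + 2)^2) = s^2 - 3*s - 10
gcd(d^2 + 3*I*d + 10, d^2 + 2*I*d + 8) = d - 2*I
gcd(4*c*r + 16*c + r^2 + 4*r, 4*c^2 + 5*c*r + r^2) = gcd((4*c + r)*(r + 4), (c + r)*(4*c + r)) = 4*c + r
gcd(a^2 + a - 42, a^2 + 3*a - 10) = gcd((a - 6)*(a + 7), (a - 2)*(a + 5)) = 1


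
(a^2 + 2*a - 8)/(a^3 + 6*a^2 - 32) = 1/(a + 4)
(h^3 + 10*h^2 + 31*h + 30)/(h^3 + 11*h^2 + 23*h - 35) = (h^2 + 5*h + 6)/(h^2 + 6*h - 7)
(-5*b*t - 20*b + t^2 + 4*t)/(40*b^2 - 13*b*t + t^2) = (t + 4)/(-8*b + t)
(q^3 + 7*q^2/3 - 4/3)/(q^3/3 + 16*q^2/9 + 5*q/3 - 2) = 3*(q^2 + 3*q + 2)/(q^2 + 6*q + 9)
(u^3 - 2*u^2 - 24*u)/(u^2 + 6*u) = (u^2 - 2*u - 24)/(u + 6)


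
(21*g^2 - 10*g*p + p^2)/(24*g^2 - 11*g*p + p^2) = (-7*g + p)/(-8*g + p)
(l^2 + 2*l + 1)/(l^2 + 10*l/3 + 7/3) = 3*(l + 1)/(3*l + 7)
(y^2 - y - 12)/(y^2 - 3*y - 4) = (y + 3)/(y + 1)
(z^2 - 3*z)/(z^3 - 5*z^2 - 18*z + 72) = z/(z^2 - 2*z - 24)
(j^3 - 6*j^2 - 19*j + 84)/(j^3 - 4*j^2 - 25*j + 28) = (j - 3)/(j - 1)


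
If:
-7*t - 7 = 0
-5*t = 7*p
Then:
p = 5/7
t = -1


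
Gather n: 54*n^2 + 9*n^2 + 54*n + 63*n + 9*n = 63*n^2 + 126*n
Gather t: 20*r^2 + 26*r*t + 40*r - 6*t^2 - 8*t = 20*r^2 + 40*r - 6*t^2 + t*(26*r - 8)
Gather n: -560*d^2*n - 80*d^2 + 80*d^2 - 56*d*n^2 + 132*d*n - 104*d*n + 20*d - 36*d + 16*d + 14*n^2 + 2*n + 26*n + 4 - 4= n^2*(14 - 56*d) + n*(-560*d^2 + 28*d + 28)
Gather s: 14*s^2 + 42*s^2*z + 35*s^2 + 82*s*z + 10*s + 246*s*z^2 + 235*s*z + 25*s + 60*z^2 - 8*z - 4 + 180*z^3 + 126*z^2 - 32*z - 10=s^2*(42*z + 49) + s*(246*z^2 + 317*z + 35) + 180*z^3 + 186*z^2 - 40*z - 14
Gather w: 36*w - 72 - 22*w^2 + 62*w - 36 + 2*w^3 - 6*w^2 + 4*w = 2*w^3 - 28*w^2 + 102*w - 108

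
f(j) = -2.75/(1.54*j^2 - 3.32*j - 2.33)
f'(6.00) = 0.04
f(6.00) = -0.08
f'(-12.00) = -0.00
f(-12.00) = -0.01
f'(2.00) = 0.99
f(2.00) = 0.98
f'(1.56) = 0.29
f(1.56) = 0.73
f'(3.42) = 1.06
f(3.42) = -0.64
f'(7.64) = 0.01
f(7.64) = -0.04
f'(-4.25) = -0.03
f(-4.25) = -0.07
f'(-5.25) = -0.02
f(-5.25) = -0.05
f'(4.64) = 0.13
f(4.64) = -0.18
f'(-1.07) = -2.04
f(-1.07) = -0.92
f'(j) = -2.75*(3.32 - 3.08*j)/(1.54*j^2 - 3.32*j - 2.33)^2 = (8.47*j - 9.13)/(-1.54*j^2 + 3.32*j + 2.33)^2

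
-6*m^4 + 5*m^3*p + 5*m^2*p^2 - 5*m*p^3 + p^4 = (-3*m + p)*(-2*m + p)*(-m + p)*(m + p)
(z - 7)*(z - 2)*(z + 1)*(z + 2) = z^4 - 6*z^3 - 11*z^2 + 24*z + 28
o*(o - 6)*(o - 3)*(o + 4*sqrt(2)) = o^4 - 9*o^3 + 4*sqrt(2)*o^3 - 36*sqrt(2)*o^2 + 18*o^2 + 72*sqrt(2)*o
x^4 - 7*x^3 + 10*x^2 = x^2*(x - 5)*(x - 2)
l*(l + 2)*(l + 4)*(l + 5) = l^4 + 11*l^3 + 38*l^2 + 40*l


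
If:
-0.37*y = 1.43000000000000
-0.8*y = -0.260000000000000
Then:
No Solution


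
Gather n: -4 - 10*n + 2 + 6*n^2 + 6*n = 6*n^2 - 4*n - 2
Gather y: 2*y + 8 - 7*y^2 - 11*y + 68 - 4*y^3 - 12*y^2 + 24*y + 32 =-4*y^3 - 19*y^2 + 15*y + 108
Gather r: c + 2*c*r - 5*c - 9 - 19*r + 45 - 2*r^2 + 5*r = -4*c - 2*r^2 + r*(2*c - 14) + 36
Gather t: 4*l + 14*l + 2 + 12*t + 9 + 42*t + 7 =18*l + 54*t + 18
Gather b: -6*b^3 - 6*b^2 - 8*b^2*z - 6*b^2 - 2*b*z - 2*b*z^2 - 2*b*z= -6*b^3 + b^2*(-8*z - 12) + b*(-2*z^2 - 4*z)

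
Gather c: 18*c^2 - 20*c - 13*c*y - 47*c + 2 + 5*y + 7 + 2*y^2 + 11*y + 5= 18*c^2 + c*(-13*y - 67) + 2*y^2 + 16*y + 14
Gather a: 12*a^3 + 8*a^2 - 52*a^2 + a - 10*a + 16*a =12*a^3 - 44*a^2 + 7*a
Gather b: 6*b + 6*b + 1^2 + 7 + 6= 12*b + 14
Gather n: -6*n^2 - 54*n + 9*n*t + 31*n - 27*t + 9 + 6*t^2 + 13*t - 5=-6*n^2 + n*(9*t - 23) + 6*t^2 - 14*t + 4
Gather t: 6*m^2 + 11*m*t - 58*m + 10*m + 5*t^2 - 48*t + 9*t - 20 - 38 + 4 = 6*m^2 - 48*m + 5*t^2 + t*(11*m - 39) - 54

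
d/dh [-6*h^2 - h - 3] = -12*h - 1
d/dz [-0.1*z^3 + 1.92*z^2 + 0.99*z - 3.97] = -0.3*z^2 + 3.84*z + 0.99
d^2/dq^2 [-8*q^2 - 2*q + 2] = -16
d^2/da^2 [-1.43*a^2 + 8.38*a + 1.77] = -2.86000000000000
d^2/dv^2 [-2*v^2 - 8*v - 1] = -4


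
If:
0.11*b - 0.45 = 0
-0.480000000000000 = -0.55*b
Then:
No Solution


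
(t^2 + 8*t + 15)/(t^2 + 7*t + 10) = (t + 3)/(t + 2)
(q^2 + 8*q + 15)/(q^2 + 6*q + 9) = (q + 5)/(q + 3)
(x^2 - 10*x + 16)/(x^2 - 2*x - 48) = (x - 2)/(x + 6)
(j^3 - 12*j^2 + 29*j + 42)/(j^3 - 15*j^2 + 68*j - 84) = (j + 1)/(j - 2)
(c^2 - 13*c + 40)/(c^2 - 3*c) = (c^2 - 13*c + 40)/(c*(c - 3))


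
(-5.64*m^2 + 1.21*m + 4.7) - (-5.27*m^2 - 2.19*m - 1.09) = -0.37*m^2 + 3.4*m + 5.79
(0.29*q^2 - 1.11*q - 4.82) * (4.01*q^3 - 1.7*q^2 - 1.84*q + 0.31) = 1.1629*q^5 - 4.9441*q^4 - 17.9748*q^3 + 10.3263*q^2 + 8.5247*q - 1.4942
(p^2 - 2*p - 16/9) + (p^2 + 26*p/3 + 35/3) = 2*p^2 + 20*p/3 + 89/9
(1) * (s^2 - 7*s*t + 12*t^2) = s^2 - 7*s*t + 12*t^2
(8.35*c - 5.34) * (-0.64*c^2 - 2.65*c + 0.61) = -5.344*c^3 - 18.7099*c^2 + 19.2445*c - 3.2574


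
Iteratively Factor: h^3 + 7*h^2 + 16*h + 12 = (h + 2)*(h^2 + 5*h + 6) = (h + 2)*(h + 3)*(h + 2)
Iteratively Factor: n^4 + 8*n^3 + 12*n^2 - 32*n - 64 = (n - 2)*(n^3 + 10*n^2 + 32*n + 32) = (n - 2)*(n + 4)*(n^2 + 6*n + 8) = (n - 2)*(n + 4)^2*(n + 2)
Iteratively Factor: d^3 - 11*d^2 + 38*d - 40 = (d - 4)*(d^2 - 7*d + 10) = (d - 4)*(d - 2)*(d - 5)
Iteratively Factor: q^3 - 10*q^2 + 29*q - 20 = (q - 5)*(q^2 - 5*q + 4) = (q - 5)*(q - 4)*(q - 1)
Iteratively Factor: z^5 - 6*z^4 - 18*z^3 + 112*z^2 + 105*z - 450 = (z - 5)*(z^4 - z^3 - 23*z^2 - 3*z + 90) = (z - 5)*(z - 2)*(z^3 + z^2 - 21*z - 45) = (z - 5)*(z - 2)*(z + 3)*(z^2 - 2*z - 15) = (z - 5)^2*(z - 2)*(z + 3)*(z + 3)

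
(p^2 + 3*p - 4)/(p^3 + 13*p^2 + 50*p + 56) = (p - 1)/(p^2 + 9*p + 14)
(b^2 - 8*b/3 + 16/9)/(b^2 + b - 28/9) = (3*b - 4)/(3*b + 7)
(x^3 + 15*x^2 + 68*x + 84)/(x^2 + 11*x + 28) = (x^2 + 8*x + 12)/(x + 4)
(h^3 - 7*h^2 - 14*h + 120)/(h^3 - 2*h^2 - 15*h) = (h^2 - 2*h - 24)/(h*(h + 3))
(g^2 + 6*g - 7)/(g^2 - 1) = (g + 7)/(g + 1)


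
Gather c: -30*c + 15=15 - 30*c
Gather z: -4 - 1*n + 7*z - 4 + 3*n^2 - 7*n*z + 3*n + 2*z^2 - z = 3*n^2 + 2*n + 2*z^2 + z*(6 - 7*n) - 8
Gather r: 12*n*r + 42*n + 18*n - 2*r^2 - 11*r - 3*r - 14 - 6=60*n - 2*r^2 + r*(12*n - 14) - 20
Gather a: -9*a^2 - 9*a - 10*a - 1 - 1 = -9*a^2 - 19*a - 2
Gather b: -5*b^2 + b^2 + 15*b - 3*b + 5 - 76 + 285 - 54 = -4*b^2 + 12*b + 160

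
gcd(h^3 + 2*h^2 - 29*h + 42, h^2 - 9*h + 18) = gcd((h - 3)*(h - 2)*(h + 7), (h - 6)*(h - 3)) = h - 3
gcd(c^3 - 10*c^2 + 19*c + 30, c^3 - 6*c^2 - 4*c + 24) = c - 6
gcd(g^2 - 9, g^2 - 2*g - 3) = g - 3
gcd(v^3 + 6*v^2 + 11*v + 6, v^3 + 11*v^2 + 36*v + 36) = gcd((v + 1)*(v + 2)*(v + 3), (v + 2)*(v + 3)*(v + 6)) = v^2 + 5*v + 6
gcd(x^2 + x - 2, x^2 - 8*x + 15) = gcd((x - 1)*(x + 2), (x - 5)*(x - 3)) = 1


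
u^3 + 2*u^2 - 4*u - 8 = (u - 2)*(u + 2)^2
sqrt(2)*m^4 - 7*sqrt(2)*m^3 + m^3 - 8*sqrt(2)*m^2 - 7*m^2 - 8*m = m*(m - 8)*(m + 1)*(sqrt(2)*m + 1)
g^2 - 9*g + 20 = (g - 5)*(g - 4)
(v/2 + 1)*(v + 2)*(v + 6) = v^3/2 + 5*v^2 + 14*v + 12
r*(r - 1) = r^2 - r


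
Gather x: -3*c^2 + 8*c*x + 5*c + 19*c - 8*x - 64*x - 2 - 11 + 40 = -3*c^2 + 24*c + x*(8*c - 72) + 27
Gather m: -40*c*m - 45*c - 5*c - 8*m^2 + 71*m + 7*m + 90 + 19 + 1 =-50*c - 8*m^2 + m*(78 - 40*c) + 110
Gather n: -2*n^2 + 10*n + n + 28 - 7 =-2*n^2 + 11*n + 21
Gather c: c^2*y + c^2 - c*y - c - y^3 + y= c^2*(y + 1) + c*(-y - 1) - y^3 + y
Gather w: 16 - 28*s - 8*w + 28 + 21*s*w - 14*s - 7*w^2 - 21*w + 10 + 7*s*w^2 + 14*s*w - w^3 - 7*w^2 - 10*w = -42*s - w^3 + w^2*(7*s - 14) + w*(35*s - 39) + 54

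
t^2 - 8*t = t*(t - 8)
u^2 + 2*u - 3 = (u - 1)*(u + 3)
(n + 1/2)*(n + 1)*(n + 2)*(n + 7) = n^4 + 21*n^3/2 + 28*n^2 + 51*n/2 + 7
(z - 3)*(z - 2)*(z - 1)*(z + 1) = z^4 - 5*z^3 + 5*z^2 + 5*z - 6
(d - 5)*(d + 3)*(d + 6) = d^3 + 4*d^2 - 27*d - 90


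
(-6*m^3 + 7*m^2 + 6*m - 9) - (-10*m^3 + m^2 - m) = 4*m^3 + 6*m^2 + 7*m - 9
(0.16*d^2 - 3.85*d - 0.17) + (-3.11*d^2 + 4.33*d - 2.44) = -2.95*d^2 + 0.48*d - 2.61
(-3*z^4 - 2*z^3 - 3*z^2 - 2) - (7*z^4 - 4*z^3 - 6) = -10*z^4 + 2*z^3 - 3*z^2 + 4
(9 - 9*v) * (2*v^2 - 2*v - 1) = -18*v^3 + 36*v^2 - 9*v - 9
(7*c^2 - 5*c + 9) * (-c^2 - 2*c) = -7*c^4 - 9*c^3 + c^2 - 18*c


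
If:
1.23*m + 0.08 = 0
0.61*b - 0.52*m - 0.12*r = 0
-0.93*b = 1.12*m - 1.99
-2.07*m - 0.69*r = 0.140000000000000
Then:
No Solution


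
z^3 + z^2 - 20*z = z*(z - 4)*(z + 5)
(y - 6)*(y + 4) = y^2 - 2*y - 24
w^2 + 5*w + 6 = (w + 2)*(w + 3)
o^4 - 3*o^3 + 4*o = o*(o - 2)^2*(o + 1)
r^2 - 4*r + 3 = (r - 3)*(r - 1)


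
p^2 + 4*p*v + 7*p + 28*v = (p + 7)*(p + 4*v)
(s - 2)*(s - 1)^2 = s^3 - 4*s^2 + 5*s - 2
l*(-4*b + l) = -4*b*l + l^2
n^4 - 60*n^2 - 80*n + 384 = (n - 8)*(n - 2)*(n + 4)*(n + 6)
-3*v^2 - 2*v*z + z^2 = (-3*v + z)*(v + z)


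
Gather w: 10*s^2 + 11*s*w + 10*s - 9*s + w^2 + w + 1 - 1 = 10*s^2 + s + w^2 + w*(11*s + 1)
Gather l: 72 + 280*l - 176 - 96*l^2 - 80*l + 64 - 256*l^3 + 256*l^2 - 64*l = -256*l^3 + 160*l^2 + 136*l - 40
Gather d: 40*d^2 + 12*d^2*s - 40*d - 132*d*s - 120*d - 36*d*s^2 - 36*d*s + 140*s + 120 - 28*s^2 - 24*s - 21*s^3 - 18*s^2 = d^2*(12*s + 40) + d*(-36*s^2 - 168*s - 160) - 21*s^3 - 46*s^2 + 116*s + 120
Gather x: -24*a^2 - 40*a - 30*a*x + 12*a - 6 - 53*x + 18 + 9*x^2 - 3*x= -24*a^2 - 28*a + 9*x^2 + x*(-30*a - 56) + 12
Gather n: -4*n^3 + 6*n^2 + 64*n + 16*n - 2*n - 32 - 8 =-4*n^3 + 6*n^2 + 78*n - 40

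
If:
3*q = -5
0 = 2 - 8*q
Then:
No Solution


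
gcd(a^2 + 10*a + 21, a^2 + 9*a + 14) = a + 7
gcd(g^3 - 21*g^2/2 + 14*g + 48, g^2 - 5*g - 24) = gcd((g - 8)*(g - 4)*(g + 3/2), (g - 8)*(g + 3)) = g - 8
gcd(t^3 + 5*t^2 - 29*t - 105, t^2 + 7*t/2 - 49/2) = t + 7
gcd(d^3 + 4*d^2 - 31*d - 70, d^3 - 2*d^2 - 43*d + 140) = d^2 + 2*d - 35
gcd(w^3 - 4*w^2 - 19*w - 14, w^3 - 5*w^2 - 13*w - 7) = w^2 - 6*w - 7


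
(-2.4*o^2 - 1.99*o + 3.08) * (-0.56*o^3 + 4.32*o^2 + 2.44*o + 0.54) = 1.344*o^5 - 9.2536*o^4 - 16.1776*o^3 + 7.154*o^2 + 6.4406*o + 1.6632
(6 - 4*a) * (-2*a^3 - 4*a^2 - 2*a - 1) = 8*a^4 + 4*a^3 - 16*a^2 - 8*a - 6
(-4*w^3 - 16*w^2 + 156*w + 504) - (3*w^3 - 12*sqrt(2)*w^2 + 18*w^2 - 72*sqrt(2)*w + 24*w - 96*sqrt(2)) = -7*w^3 - 34*w^2 + 12*sqrt(2)*w^2 + 72*sqrt(2)*w + 132*w + 96*sqrt(2) + 504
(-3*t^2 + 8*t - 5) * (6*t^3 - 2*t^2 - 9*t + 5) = -18*t^5 + 54*t^4 - 19*t^3 - 77*t^2 + 85*t - 25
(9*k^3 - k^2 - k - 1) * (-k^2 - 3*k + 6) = -9*k^5 - 26*k^4 + 58*k^3 - 2*k^2 - 3*k - 6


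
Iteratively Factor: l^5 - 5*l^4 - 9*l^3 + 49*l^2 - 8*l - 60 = (l - 5)*(l^4 - 9*l^2 + 4*l + 12) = (l - 5)*(l + 1)*(l^3 - l^2 - 8*l + 12) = (l - 5)*(l + 1)*(l + 3)*(l^2 - 4*l + 4) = (l - 5)*(l - 2)*(l + 1)*(l + 3)*(l - 2)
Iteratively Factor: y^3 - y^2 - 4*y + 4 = (y - 2)*(y^2 + y - 2) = (y - 2)*(y - 1)*(y + 2)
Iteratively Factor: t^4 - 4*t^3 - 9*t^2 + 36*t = (t)*(t^3 - 4*t^2 - 9*t + 36) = t*(t - 3)*(t^2 - t - 12) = t*(t - 3)*(t + 3)*(t - 4)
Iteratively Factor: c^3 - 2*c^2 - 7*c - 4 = (c + 1)*(c^2 - 3*c - 4) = (c - 4)*(c + 1)*(c + 1)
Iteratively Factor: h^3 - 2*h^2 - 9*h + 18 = (h - 3)*(h^2 + h - 6) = (h - 3)*(h - 2)*(h + 3)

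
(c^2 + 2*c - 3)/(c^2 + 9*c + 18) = (c - 1)/(c + 6)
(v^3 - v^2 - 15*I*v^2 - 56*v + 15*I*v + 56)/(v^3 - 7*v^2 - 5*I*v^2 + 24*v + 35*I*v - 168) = (v^2 - v*(1 + 7*I) + 7*I)/(v^2 + v*(-7 + 3*I) - 21*I)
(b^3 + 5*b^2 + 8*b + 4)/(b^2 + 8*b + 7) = (b^2 + 4*b + 4)/(b + 7)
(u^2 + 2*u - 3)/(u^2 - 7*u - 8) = (-u^2 - 2*u + 3)/(-u^2 + 7*u + 8)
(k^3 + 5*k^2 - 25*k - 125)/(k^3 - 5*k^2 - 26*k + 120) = (k^2 - 25)/(k^2 - 10*k + 24)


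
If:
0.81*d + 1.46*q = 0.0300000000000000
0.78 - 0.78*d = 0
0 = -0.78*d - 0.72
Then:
No Solution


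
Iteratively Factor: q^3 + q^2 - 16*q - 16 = (q - 4)*(q^2 + 5*q + 4) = (q - 4)*(q + 4)*(q + 1)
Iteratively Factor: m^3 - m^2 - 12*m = (m)*(m^2 - m - 12) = m*(m + 3)*(m - 4)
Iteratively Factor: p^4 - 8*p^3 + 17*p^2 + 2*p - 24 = (p - 3)*(p^3 - 5*p^2 + 2*p + 8) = (p - 3)*(p + 1)*(p^2 - 6*p + 8) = (p - 3)*(p - 2)*(p + 1)*(p - 4)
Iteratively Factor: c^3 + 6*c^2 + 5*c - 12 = (c + 4)*(c^2 + 2*c - 3) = (c - 1)*(c + 4)*(c + 3)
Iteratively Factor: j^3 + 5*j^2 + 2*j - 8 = (j + 2)*(j^2 + 3*j - 4) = (j - 1)*(j + 2)*(j + 4)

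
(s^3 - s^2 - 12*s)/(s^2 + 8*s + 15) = s*(s - 4)/(s + 5)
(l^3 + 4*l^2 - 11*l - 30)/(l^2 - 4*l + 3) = (l^2 + 7*l + 10)/(l - 1)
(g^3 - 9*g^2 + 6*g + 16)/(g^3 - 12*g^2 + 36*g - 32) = (g + 1)/(g - 2)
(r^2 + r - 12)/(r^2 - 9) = (r + 4)/(r + 3)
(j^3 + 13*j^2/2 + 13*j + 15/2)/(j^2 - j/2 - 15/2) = (j^2 + 4*j + 3)/(j - 3)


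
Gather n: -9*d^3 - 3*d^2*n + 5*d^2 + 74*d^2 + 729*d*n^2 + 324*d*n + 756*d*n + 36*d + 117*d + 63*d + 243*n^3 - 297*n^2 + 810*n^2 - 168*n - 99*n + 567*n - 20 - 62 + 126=-9*d^3 + 79*d^2 + 216*d + 243*n^3 + n^2*(729*d + 513) + n*(-3*d^2 + 1080*d + 300) + 44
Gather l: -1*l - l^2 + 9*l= -l^2 + 8*l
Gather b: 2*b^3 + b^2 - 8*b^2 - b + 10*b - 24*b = 2*b^3 - 7*b^2 - 15*b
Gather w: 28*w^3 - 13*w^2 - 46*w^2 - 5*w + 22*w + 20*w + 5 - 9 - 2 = 28*w^3 - 59*w^2 + 37*w - 6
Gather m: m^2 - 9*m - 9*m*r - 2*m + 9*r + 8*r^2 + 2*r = m^2 + m*(-9*r - 11) + 8*r^2 + 11*r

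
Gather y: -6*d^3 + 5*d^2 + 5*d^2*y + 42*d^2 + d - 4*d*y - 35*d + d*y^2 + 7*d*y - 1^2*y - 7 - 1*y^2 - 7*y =-6*d^3 + 47*d^2 - 34*d + y^2*(d - 1) + y*(5*d^2 + 3*d - 8) - 7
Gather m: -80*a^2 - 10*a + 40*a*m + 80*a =-80*a^2 + 40*a*m + 70*a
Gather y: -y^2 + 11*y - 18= -y^2 + 11*y - 18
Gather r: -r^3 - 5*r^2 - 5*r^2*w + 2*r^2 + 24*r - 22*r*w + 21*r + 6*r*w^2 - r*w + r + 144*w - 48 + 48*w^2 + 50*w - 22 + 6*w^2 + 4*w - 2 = -r^3 + r^2*(-5*w - 3) + r*(6*w^2 - 23*w + 46) + 54*w^2 + 198*w - 72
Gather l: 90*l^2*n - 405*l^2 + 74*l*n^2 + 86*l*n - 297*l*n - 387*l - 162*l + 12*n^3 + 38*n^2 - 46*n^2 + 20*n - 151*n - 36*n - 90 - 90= l^2*(90*n - 405) + l*(74*n^2 - 211*n - 549) + 12*n^3 - 8*n^2 - 167*n - 180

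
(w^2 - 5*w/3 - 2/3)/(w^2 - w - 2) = (w + 1/3)/(w + 1)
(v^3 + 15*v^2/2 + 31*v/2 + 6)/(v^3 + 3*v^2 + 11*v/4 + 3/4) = 2*(v^2 + 7*v + 12)/(2*v^2 + 5*v + 3)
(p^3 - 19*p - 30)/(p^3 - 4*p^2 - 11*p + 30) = (p + 2)/(p - 2)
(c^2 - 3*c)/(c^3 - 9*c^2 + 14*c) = (c - 3)/(c^2 - 9*c + 14)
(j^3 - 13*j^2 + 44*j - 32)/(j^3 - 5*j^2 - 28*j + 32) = (j - 4)/(j + 4)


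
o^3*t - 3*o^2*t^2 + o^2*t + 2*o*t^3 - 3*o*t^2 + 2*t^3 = (o - 2*t)*(o - t)*(o*t + t)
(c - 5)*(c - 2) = c^2 - 7*c + 10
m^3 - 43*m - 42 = (m - 7)*(m + 1)*(m + 6)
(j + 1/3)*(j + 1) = j^2 + 4*j/3 + 1/3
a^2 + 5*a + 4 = (a + 1)*(a + 4)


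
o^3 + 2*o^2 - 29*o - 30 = (o - 5)*(o + 1)*(o + 6)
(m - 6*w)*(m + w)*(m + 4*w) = m^3 - m^2*w - 26*m*w^2 - 24*w^3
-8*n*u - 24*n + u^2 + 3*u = (-8*n + u)*(u + 3)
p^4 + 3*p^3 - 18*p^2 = p^2*(p - 3)*(p + 6)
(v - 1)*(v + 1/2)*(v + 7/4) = v^3 + 5*v^2/4 - 11*v/8 - 7/8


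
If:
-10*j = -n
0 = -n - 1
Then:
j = -1/10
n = -1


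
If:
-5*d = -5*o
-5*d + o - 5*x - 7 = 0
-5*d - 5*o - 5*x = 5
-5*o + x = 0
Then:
No Solution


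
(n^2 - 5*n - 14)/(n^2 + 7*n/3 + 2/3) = 3*(n - 7)/(3*n + 1)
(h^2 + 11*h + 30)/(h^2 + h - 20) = (h + 6)/(h - 4)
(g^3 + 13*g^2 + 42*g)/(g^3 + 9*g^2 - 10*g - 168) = g/(g - 4)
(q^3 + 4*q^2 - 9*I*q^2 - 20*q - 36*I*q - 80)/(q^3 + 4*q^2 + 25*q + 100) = (q - 4*I)/(q + 5*I)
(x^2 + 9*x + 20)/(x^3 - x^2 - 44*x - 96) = (x + 5)/(x^2 - 5*x - 24)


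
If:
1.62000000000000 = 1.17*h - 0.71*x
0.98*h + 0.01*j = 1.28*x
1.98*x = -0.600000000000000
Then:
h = 1.20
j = -156.46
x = -0.30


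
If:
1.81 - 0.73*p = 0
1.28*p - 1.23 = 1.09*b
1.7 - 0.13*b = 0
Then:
No Solution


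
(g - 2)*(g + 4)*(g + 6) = g^3 + 8*g^2 + 4*g - 48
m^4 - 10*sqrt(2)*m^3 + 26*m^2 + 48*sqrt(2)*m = m*(m - 8*sqrt(2))*(m - 3*sqrt(2))*(m + sqrt(2))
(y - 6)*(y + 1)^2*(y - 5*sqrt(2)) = y^4 - 5*sqrt(2)*y^3 - 4*y^3 - 11*y^2 + 20*sqrt(2)*y^2 - 6*y + 55*sqrt(2)*y + 30*sqrt(2)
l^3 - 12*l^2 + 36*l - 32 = (l - 8)*(l - 2)^2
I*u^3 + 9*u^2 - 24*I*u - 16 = (u - 4*I)^2*(I*u + 1)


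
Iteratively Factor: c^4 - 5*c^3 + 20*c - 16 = (c - 1)*(c^3 - 4*c^2 - 4*c + 16) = (c - 2)*(c - 1)*(c^2 - 2*c - 8) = (c - 4)*(c - 2)*(c - 1)*(c + 2)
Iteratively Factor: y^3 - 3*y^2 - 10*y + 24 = (y + 3)*(y^2 - 6*y + 8) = (y - 4)*(y + 3)*(y - 2)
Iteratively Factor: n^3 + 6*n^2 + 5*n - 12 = (n + 3)*(n^2 + 3*n - 4) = (n + 3)*(n + 4)*(n - 1)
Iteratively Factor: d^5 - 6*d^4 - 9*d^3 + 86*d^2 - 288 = (d + 3)*(d^4 - 9*d^3 + 18*d^2 + 32*d - 96) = (d - 4)*(d + 3)*(d^3 - 5*d^2 - 2*d + 24) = (d - 4)*(d - 3)*(d + 3)*(d^2 - 2*d - 8) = (d - 4)^2*(d - 3)*(d + 3)*(d + 2)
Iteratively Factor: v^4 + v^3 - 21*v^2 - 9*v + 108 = (v + 3)*(v^3 - 2*v^2 - 15*v + 36) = (v - 3)*(v + 3)*(v^2 + v - 12) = (v - 3)^2*(v + 3)*(v + 4)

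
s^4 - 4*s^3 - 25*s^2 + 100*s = s*(s - 5)*(s - 4)*(s + 5)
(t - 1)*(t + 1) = t^2 - 1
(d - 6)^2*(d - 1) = d^3 - 13*d^2 + 48*d - 36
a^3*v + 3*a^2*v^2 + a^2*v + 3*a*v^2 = a*(a + 3*v)*(a*v + v)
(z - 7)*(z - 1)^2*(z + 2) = z^4 - 7*z^3 - 3*z^2 + 23*z - 14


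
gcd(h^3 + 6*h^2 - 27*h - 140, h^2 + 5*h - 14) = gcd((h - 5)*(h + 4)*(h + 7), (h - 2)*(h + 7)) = h + 7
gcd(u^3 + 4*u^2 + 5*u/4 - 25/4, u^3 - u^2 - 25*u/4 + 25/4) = u^2 + 3*u/2 - 5/2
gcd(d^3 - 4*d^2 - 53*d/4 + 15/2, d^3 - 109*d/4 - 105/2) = d^2 - 7*d/2 - 15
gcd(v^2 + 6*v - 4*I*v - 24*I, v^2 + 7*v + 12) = 1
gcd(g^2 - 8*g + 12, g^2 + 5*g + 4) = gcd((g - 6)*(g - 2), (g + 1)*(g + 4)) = 1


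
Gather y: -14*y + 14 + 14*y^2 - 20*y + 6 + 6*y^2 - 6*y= 20*y^2 - 40*y + 20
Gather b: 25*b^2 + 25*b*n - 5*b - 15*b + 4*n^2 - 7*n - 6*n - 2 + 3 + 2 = 25*b^2 + b*(25*n - 20) + 4*n^2 - 13*n + 3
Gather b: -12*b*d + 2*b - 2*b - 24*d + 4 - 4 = -12*b*d - 24*d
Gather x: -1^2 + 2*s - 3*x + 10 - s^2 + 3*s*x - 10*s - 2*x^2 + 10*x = -s^2 - 8*s - 2*x^2 + x*(3*s + 7) + 9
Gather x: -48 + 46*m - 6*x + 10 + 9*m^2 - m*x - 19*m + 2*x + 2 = 9*m^2 + 27*m + x*(-m - 4) - 36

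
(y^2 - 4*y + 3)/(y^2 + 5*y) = (y^2 - 4*y + 3)/(y*(y + 5))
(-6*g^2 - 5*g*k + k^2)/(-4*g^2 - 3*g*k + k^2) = (6*g - k)/(4*g - k)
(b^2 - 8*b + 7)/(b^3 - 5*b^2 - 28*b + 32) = (b - 7)/(b^2 - 4*b - 32)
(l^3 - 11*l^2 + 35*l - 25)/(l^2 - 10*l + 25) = l - 1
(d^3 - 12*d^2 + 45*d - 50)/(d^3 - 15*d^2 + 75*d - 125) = (d - 2)/(d - 5)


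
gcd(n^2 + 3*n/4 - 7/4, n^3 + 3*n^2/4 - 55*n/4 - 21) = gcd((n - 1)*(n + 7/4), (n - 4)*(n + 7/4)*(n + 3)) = n + 7/4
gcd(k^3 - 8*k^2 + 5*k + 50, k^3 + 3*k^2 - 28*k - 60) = k^2 - 3*k - 10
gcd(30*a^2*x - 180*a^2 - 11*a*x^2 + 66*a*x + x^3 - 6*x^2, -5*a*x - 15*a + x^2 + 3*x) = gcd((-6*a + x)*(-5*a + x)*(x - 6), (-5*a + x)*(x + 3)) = -5*a + x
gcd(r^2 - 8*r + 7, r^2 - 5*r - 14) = r - 7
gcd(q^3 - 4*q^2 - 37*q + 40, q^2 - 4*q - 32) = q - 8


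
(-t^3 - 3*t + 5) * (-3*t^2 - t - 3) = 3*t^5 + t^4 + 12*t^3 - 12*t^2 + 4*t - 15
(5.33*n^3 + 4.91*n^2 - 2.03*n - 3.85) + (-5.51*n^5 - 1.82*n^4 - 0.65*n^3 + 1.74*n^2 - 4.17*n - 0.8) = -5.51*n^5 - 1.82*n^4 + 4.68*n^3 + 6.65*n^2 - 6.2*n - 4.65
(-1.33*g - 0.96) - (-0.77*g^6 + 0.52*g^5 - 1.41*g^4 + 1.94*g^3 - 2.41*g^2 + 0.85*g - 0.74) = 0.77*g^6 - 0.52*g^5 + 1.41*g^4 - 1.94*g^3 + 2.41*g^2 - 2.18*g - 0.22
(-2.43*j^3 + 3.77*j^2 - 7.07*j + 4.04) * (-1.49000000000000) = 3.6207*j^3 - 5.6173*j^2 + 10.5343*j - 6.0196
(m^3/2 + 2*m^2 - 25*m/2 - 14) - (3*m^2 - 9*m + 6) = m^3/2 - m^2 - 7*m/2 - 20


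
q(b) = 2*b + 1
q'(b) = 2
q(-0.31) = 0.38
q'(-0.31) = 2.00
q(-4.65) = -8.30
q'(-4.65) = 2.00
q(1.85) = 4.70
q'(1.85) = 2.00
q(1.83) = 4.66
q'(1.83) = 2.00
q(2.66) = 6.32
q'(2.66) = 2.00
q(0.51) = 2.02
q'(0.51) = 2.00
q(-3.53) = -6.06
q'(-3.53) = 2.00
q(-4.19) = -7.38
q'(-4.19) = 2.00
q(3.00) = 7.00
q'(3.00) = 2.00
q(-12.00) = -23.00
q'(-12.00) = 2.00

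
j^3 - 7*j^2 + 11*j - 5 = (j - 5)*(j - 1)^2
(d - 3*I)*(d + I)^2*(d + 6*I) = d^4 + 5*I*d^3 + 11*d^2 + 33*I*d - 18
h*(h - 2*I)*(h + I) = h^3 - I*h^2 + 2*h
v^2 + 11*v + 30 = (v + 5)*(v + 6)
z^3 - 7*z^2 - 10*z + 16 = (z - 8)*(z - 1)*(z + 2)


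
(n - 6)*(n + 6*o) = n^2 + 6*n*o - 6*n - 36*o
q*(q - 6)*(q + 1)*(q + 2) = q^4 - 3*q^3 - 16*q^2 - 12*q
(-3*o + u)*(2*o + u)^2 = -12*o^3 - 8*o^2*u + o*u^2 + u^3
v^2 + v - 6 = (v - 2)*(v + 3)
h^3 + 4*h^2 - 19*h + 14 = (h - 2)*(h - 1)*(h + 7)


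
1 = 1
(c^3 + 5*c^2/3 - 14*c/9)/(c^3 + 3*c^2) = (9*c^2 + 15*c - 14)/(9*c*(c + 3))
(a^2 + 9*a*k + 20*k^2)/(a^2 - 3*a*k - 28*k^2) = (a + 5*k)/(a - 7*k)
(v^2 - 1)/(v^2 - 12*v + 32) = (v^2 - 1)/(v^2 - 12*v + 32)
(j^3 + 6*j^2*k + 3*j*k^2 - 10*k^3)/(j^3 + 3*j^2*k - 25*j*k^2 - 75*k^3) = (j^2 + j*k - 2*k^2)/(j^2 - 2*j*k - 15*k^2)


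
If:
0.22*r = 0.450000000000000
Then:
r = 2.05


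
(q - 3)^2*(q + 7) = q^3 + q^2 - 33*q + 63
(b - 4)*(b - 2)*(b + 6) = b^3 - 28*b + 48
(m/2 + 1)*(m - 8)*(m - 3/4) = m^3/2 - 27*m^2/8 - 23*m/4 + 6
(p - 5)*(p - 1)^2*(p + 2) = p^4 - 5*p^3 - 3*p^2 + 17*p - 10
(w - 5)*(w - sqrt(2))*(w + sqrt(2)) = w^3 - 5*w^2 - 2*w + 10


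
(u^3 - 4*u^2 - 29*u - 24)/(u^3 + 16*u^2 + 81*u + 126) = (u^2 - 7*u - 8)/(u^2 + 13*u + 42)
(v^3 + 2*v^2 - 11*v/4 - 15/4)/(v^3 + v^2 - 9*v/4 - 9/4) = (2*v + 5)/(2*v + 3)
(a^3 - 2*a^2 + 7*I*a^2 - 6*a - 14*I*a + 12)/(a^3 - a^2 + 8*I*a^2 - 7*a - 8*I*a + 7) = (a^2 + a*(-2 + 6*I) - 12*I)/(a^2 + a*(-1 + 7*I) - 7*I)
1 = 1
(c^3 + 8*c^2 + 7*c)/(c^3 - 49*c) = (c + 1)/(c - 7)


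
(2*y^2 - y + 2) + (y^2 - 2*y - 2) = 3*y^2 - 3*y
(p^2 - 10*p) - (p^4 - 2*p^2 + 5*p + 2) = -p^4 + 3*p^2 - 15*p - 2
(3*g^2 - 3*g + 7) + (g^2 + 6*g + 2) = 4*g^2 + 3*g + 9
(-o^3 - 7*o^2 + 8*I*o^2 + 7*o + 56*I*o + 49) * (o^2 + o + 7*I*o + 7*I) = -o^5 - 8*o^4 + I*o^4 - 56*o^3 + 8*I*o^3 - 392*o^2 + 56*I*o^2 - 343*o + 392*I*o + 343*I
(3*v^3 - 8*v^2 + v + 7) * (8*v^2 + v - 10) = 24*v^5 - 61*v^4 - 30*v^3 + 137*v^2 - 3*v - 70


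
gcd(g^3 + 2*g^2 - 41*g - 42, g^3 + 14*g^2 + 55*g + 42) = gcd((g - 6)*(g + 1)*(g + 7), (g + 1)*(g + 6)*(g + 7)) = g^2 + 8*g + 7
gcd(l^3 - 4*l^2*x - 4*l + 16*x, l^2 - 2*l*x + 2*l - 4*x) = l + 2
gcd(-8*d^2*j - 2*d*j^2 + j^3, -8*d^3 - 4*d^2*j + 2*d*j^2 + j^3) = 2*d + j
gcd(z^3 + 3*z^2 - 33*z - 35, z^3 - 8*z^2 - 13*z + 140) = z - 5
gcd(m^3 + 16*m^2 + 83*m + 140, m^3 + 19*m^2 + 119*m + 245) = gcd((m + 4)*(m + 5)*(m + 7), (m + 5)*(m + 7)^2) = m^2 + 12*m + 35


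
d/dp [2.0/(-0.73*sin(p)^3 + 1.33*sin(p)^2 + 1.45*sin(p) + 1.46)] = (4.38*sin(p)^2 - 5.32*sin(p) - 2.9)*cos(p)/(-0.73*sin(p)^3 + 1.33*sin(p)^2 + 1.45*sin(p) + 1.46)^2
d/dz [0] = 0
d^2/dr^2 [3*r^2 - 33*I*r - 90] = 6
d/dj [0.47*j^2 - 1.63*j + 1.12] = 0.94*j - 1.63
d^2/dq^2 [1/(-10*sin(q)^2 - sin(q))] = (400*sin(q) + 30 - 599/sin(q) - 60/sin(q)^2 - 2/sin(q)^3)/(10*sin(q) + 1)^3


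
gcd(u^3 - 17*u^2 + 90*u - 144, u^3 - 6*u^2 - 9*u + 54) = u^2 - 9*u + 18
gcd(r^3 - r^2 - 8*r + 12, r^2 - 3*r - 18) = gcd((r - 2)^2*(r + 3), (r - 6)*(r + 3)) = r + 3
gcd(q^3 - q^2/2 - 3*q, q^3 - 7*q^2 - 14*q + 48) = q - 2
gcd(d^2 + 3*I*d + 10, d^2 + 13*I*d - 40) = d + 5*I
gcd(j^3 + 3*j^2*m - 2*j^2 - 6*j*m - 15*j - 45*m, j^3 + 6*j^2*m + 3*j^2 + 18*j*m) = j + 3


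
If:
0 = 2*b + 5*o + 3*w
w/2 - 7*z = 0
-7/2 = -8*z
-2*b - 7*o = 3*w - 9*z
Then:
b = -903/64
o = 63/32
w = 49/8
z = 7/16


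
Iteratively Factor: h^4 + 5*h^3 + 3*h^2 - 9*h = (h)*(h^3 + 5*h^2 + 3*h - 9) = h*(h - 1)*(h^2 + 6*h + 9) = h*(h - 1)*(h + 3)*(h + 3)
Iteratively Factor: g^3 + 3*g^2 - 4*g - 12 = (g + 2)*(g^2 + g - 6) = (g - 2)*(g + 2)*(g + 3)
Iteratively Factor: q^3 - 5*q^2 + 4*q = (q - 4)*(q^2 - q) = (q - 4)*(q - 1)*(q)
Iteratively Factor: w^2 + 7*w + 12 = (w + 3)*(w + 4)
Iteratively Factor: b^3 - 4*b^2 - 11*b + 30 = (b - 5)*(b^2 + b - 6) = (b - 5)*(b + 3)*(b - 2)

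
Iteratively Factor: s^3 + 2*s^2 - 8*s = (s - 2)*(s^2 + 4*s) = (s - 2)*(s + 4)*(s)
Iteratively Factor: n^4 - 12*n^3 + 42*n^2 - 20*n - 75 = (n + 1)*(n^3 - 13*n^2 + 55*n - 75) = (n - 3)*(n + 1)*(n^2 - 10*n + 25) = (n - 5)*(n - 3)*(n + 1)*(n - 5)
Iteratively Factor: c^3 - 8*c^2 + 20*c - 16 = (c - 4)*(c^2 - 4*c + 4) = (c - 4)*(c - 2)*(c - 2)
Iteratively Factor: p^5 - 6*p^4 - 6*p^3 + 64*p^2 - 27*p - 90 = (p + 3)*(p^4 - 9*p^3 + 21*p^2 + p - 30) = (p - 5)*(p + 3)*(p^3 - 4*p^2 + p + 6) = (p - 5)*(p - 3)*(p + 3)*(p^2 - p - 2) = (p - 5)*(p - 3)*(p + 1)*(p + 3)*(p - 2)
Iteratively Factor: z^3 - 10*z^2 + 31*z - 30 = (z - 3)*(z^2 - 7*z + 10) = (z - 3)*(z - 2)*(z - 5)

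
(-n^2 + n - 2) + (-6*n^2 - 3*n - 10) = -7*n^2 - 2*n - 12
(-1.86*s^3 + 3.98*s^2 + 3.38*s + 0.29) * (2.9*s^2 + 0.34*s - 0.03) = -5.394*s^5 + 10.9096*s^4 + 11.211*s^3 + 1.8708*s^2 - 0.00279999999999998*s - 0.0087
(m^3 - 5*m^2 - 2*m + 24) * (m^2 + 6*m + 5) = m^5 + m^4 - 27*m^3 - 13*m^2 + 134*m + 120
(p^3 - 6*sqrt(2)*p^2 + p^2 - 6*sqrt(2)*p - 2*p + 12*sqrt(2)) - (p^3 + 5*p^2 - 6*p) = -6*sqrt(2)*p^2 - 4*p^2 - 6*sqrt(2)*p + 4*p + 12*sqrt(2)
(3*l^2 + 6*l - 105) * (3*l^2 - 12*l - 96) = 9*l^4 - 18*l^3 - 675*l^2 + 684*l + 10080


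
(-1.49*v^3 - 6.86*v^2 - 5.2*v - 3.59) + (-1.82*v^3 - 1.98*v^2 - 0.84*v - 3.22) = -3.31*v^3 - 8.84*v^2 - 6.04*v - 6.81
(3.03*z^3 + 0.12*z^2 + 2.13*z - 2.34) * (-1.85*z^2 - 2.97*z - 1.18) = -5.6055*z^5 - 9.2211*z^4 - 7.8723*z^3 - 2.1387*z^2 + 4.4364*z + 2.7612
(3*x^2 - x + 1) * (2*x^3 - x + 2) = 6*x^5 - 2*x^4 - x^3 + 7*x^2 - 3*x + 2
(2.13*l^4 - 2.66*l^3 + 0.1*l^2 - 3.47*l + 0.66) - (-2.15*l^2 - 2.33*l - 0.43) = 2.13*l^4 - 2.66*l^3 + 2.25*l^2 - 1.14*l + 1.09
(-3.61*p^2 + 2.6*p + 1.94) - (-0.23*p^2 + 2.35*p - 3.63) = -3.38*p^2 + 0.25*p + 5.57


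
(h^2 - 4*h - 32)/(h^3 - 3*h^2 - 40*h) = (h + 4)/(h*(h + 5))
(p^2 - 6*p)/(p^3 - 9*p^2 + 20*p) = (p - 6)/(p^2 - 9*p + 20)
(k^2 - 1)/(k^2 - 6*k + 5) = (k + 1)/(k - 5)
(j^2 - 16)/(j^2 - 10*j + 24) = (j + 4)/(j - 6)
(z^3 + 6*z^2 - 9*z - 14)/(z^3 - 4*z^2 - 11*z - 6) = (z^2 + 5*z - 14)/(z^2 - 5*z - 6)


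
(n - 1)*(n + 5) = n^2 + 4*n - 5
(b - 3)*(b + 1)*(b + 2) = b^3 - 7*b - 6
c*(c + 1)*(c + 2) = c^3 + 3*c^2 + 2*c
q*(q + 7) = q^2 + 7*q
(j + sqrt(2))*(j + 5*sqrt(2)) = j^2 + 6*sqrt(2)*j + 10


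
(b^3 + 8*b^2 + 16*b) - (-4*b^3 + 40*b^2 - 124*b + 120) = 5*b^3 - 32*b^2 + 140*b - 120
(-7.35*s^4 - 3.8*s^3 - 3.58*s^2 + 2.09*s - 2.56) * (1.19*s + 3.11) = -8.7465*s^5 - 27.3805*s^4 - 16.0782*s^3 - 8.6467*s^2 + 3.4535*s - 7.9616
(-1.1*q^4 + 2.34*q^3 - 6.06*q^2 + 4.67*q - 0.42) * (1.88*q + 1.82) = -2.068*q^5 + 2.3972*q^4 - 7.134*q^3 - 2.2496*q^2 + 7.7098*q - 0.7644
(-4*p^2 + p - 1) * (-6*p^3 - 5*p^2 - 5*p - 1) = 24*p^5 + 14*p^4 + 21*p^3 + 4*p^2 + 4*p + 1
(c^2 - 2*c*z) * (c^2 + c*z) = c^4 - c^3*z - 2*c^2*z^2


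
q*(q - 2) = q^2 - 2*q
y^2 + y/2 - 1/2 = (y - 1/2)*(y + 1)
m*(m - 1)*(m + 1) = m^3 - m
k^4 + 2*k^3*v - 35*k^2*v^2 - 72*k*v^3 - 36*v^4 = (k - 6*v)*(k + v)^2*(k + 6*v)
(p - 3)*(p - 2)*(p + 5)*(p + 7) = p^4 + 7*p^3 - 19*p^2 - 103*p + 210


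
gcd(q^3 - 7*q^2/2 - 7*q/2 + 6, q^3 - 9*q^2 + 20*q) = q - 4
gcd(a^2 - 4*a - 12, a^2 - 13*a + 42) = a - 6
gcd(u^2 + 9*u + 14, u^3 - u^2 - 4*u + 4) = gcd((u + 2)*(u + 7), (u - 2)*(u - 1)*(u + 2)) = u + 2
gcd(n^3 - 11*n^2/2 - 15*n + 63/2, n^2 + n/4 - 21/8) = n - 3/2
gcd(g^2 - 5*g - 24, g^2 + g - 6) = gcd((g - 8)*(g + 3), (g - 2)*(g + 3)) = g + 3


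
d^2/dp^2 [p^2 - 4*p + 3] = 2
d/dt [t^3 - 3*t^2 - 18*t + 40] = 3*t^2 - 6*t - 18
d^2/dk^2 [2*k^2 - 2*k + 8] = 4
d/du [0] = 0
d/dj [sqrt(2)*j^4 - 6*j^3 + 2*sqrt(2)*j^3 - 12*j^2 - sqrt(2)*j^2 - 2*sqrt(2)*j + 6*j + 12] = 4*sqrt(2)*j^3 - 18*j^2 + 6*sqrt(2)*j^2 - 24*j - 2*sqrt(2)*j - 2*sqrt(2) + 6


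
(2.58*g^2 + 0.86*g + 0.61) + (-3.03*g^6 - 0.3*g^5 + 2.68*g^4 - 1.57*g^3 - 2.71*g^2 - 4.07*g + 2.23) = -3.03*g^6 - 0.3*g^5 + 2.68*g^4 - 1.57*g^3 - 0.13*g^2 - 3.21*g + 2.84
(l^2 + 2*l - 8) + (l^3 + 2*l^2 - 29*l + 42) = l^3 + 3*l^2 - 27*l + 34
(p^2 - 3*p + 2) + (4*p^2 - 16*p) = 5*p^2 - 19*p + 2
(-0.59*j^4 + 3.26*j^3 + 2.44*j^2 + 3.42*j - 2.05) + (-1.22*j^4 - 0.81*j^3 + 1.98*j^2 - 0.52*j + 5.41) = -1.81*j^4 + 2.45*j^3 + 4.42*j^2 + 2.9*j + 3.36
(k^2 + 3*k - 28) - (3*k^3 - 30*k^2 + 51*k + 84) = -3*k^3 + 31*k^2 - 48*k - 112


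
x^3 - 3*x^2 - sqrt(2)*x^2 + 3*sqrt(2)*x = x*(x - 3)*(x - sqrt(2))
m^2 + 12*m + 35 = (m + 5)*(m + 7)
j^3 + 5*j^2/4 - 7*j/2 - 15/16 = (j - 3/2)*(j + 1/4)*(j + 5/2)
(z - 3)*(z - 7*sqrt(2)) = z^2 - 7*sqrt(2)*z - 3*z + 21*sqrt(2)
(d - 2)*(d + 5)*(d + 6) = d^3 + 9*d^2 + 8*d - 60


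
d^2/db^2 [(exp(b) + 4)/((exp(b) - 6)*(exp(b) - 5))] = (exp(4*b) + 27*exp(3*b) - 312*exp(2*b) + 334*exp(b) + 2220)*exp(b)/(exp(6*b) - 33*exp(5*b) + 453*exp(4*b) - 3311*exp(3*b) + 13590*exp(2*b) - 29700*exp(b) + 27000)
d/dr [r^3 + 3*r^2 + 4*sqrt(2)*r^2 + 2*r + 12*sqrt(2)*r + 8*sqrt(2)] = 3*r^2 + 6*r + 8*sqrt(2)*r + 2 + 12*sqrt(2)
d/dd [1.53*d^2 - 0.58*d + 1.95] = 3.06*d - 0.58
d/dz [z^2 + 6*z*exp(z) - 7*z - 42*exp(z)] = 6*z*exp(z) + 2*z - 36*exp(z) - 7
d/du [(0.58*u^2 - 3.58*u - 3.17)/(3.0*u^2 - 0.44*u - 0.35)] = (10.4848*u^2 + 18.614*u - 0.1418)/(9.0*u^4 - 2.64*u^3 - 1.9064*u^2 + 0.308*u + 0.1225)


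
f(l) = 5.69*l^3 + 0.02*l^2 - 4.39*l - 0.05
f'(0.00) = -4.39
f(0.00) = -0.05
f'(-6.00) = 609.89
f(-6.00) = -1202.03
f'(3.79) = 240.96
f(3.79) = 293.36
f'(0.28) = -3.04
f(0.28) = -1.15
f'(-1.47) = 32.44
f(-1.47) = -11.63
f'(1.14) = 17.84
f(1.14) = 3.40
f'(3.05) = 154.53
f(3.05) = 148.19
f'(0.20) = -3.70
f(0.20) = -0.88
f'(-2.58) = 109.13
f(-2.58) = -86.31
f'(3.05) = 154.53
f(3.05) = 148.19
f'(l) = 17.07*l^2 + 0.04*l - 4.39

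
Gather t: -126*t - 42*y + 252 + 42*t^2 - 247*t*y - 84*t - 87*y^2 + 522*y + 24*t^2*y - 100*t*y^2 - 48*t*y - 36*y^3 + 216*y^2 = t^2*(24*y + 42) + t*(-100*y^2 - 295*y - 210) - 36*y^3 + 129*y^2 + 480*y + 252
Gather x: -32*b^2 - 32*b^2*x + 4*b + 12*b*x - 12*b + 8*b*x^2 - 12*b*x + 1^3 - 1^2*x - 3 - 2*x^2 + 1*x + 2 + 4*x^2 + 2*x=-32*b^2 - 8*b + x^2*(8*b + 2) + x*(2 - 32*b^2)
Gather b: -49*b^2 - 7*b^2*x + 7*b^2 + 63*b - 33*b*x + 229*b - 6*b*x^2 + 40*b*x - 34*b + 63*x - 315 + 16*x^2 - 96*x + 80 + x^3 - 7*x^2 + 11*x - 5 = b^2*(-7*x - 42) + b*(-6*x^2 + 7*x + 258) + x^3 + 9*x^2 - 22*x - 240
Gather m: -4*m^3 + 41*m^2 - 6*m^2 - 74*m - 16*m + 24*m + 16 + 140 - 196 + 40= -4*m^3 + 35*m^2 - 66*m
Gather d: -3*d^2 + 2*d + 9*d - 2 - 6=-3*d^2 + 11*d - 8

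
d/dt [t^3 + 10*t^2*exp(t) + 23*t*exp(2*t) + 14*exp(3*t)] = 10*t^2*exp(t) + 3*t^2 + 46*t*exp(2*t) + 20*t*exp(t) + 42*exp(3*t) + 23*exp(2*t)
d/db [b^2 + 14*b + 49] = 2*b + 14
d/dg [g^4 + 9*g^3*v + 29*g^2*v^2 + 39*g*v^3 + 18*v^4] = 4*g^3 + 27*g^2*v + 58*g*v^2 + 39*v^3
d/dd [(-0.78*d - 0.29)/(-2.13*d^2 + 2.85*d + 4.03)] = (1.6614*d^2 - 2.223*d - (0.78*d + 0.29)*(4.26*d - 2.85) - 3.1434)/(-2.13*d^2 + 2.85*d + 4.03)^2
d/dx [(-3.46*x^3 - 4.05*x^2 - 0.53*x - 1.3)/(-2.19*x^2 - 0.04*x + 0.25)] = (7.5774*x^4 + 0.276799999999998*x^3 - 3.5937*x^2 - 7.719*x - 0.1845)/(4.7961*x^4 + 0.1752*x^3 - 1.0934*x^2 - 0.02*x + 0.0625)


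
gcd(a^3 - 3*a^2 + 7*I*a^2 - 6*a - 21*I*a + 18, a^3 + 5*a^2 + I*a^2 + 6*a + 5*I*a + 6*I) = a + I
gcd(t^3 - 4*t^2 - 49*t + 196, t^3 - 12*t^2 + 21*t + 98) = t - 7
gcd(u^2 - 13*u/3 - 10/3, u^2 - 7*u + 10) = u - 5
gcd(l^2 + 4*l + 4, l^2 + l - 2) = l + 2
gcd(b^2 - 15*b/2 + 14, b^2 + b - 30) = 1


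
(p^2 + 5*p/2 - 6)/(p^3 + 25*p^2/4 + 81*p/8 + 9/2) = 4*(2*p - 3)/(8*p^2 + 18*p + 9)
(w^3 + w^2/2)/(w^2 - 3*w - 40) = w^2*(w + 1/2)/(w^2 - 3*w - 40)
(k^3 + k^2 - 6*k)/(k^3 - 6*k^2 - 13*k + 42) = k/(k - 7)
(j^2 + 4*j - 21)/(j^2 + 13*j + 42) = (j - 3)/(j + 6)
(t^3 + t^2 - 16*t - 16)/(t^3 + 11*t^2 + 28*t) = (t^2 - 3*t - 4)/(t*(t + 7))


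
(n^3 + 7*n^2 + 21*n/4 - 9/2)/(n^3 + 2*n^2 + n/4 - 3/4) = (n + 6)/(n + 1)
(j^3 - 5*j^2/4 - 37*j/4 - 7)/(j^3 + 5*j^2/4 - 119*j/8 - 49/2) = 2*(j + 1)/(2*j + 7)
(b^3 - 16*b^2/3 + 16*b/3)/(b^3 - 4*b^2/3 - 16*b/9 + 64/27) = 9*b*(b - 4)/(9*b^2 - 16)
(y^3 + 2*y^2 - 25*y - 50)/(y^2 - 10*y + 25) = (y^2 + 7*y + 10)/(y - 5)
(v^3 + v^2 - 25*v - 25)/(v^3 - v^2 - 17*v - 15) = (v + 5)/(v + 3)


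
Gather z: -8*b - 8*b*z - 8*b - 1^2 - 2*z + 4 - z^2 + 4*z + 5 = -16*b - z^2 + z*(2 - 8*b) + 8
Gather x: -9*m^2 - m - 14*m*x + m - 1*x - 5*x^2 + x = -9*m^2 - 14*m*x - 5*x^2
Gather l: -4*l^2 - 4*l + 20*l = -4*l^2 + 16*l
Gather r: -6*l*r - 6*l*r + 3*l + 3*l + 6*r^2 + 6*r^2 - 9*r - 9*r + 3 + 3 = 6*l + 12*r^2 + r*(-12*l - 18) + 6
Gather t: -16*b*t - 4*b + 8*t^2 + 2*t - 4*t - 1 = -4*b + 8*t^2 + t*(-16*b - 2) - 1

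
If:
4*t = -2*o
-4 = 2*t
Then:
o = 4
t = -2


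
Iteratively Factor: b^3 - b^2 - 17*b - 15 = (b - 5)*(b^2 + 4*b + 3) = (b - 5)*(b + 3)*(b + 1)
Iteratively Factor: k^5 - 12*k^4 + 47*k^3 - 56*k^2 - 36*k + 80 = (k - 5)*(k^4 - 7*k^3 + 12*k^2 + 4*k - 16) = (k - 5)*(k + 1)*(k^3 - 8*k^2 + 20*k - 16) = (k - 5)*(k - 4)*(k + 1)*(k^2 - 4*k + 4) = (k - 5)*(k - 4)*(k - 2)*(k + 1)*(k - 2)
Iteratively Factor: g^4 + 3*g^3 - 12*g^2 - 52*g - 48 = (g - 4)*(g^3 + 7*g^2 + 16*g + 12) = (g - 4)*(g + 2)*(g^2 + 5*g + 6) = (g - 4)*(g + 2)^2*(g + 3)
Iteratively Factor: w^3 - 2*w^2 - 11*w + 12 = (w - 1)*(w^2 - w - 12) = (w - 4)*(w - 1)*(w + 3)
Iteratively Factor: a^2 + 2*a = (a)*(a + 2)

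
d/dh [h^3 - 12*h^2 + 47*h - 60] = 3*h^2 - 24*h + 47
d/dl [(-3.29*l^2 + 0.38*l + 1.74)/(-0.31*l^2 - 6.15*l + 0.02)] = (20.3513*l^2 + 0.9472*l + 10.7086)/(0.0961*l^4 + 3.813*l^3 + 37.8101*l^2 - 0.246*l + 0.0004)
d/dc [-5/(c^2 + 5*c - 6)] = 5*(2*c + 5)/(c^2 + 5*c - 6)^2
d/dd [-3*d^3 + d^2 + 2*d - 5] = -9*d^2 + 2*d + 2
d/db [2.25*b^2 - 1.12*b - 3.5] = 4.5*b - 1.12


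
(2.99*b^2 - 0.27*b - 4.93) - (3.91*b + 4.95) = 2.99*b^2 - 4.18*b - 9.88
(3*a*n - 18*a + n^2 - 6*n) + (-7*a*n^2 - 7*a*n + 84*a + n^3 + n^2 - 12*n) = -7*a*n^2 - 4*a*n + 66*a + n^3 + 2*n^2 - 18*n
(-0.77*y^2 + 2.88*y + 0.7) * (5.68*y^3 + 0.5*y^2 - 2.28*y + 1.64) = -4.3736*y^5 + 15.9734*y^4 + 7.1716*y^3 - 7.4792*y^2 + 3.1272*y + 1.148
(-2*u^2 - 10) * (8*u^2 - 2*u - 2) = -16*u^4 + 4*u^3 - 76*u^2 + 20*u + 20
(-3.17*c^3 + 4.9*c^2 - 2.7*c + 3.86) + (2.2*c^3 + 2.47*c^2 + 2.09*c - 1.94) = -0.97*c^3 + 7.37*c^2 - 0.61*c + 1.92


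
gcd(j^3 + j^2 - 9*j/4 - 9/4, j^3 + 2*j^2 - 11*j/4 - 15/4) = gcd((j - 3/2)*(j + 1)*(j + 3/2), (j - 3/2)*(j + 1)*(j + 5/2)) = j^2 - j/2 - 3/2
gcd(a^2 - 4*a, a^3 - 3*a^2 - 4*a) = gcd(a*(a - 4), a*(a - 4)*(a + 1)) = a^2 - 4*a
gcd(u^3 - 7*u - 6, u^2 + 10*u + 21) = 1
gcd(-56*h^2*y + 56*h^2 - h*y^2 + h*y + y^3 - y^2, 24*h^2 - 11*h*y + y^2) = -8*h + y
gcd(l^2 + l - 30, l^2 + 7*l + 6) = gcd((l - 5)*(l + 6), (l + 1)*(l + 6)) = l + 6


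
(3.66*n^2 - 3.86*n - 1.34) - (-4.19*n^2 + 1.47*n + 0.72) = 7.85*n^2 - 5.33*n - 2.06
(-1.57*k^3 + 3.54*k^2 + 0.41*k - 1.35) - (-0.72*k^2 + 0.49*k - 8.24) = -1.57*k^3 + 4.26*k^2 - 0.08*k + 6.89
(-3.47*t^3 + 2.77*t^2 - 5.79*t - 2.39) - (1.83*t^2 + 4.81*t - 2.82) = -3.47*t^3 + 0.94*t^2 - 10.6*t + 0.43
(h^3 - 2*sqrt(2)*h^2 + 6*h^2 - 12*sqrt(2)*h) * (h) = h^4 - 2*sqrt(2)*h^3 + 6*h^3 - 12*sqrt(2)*h^2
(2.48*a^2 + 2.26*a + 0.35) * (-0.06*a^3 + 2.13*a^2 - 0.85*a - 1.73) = -0.1488*a^5 + 5.1468*a^4 + 2.6848*a^3 - 5.4659*a^2 - 4.2073*a - 0.6055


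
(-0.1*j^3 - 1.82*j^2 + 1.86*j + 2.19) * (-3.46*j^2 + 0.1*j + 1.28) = 0.346*j^5 + 6.2872*j^4 - 6.7456*j^3 - 9.721*j^2 + 2.5998*j + 2.8032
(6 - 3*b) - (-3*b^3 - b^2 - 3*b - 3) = 3*b^3 + b^2 + 9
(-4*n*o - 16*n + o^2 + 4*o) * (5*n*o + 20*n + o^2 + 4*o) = -20*n^2*o^2 - 160*n^2*o - 320*n^2 + n*o^3 + 8*n*o^2 + 16*n*o + o^4 + 8*o^3 + 16*o^2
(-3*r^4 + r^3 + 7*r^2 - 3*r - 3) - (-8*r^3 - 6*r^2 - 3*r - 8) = -3*r^4 + 9*r^3 + 13*r^2 + 5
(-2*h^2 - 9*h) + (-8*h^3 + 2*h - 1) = -8*h^3 - 2*h^2 - 7*h - 1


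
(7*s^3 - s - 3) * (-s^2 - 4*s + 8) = -7*s^5 - 28*s^4 + 57*s^3 + 7*s^2 + 4*s - 24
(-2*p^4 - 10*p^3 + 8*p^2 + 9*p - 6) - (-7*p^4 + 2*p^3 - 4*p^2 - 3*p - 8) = 5*p^4 - 12*p^3 + 12*p^2 + 12*p + 2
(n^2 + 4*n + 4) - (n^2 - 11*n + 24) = 15*n - 20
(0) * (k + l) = 0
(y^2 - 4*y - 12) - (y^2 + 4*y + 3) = -8*y - 15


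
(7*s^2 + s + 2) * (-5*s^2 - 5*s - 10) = -35*s^4 - 40*s^3 - 85*s^2 - 20*s - 20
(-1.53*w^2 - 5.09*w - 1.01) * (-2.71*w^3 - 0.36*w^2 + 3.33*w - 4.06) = 4.1463*w^5 + 14.3447*w^4 - 0.5254*w^3 - 10.3743*w^2 + 17.3021*w + 4.1006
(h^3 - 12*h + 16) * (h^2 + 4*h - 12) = h^5 + 4*h^4 - 24*h^3 - 32*h^2 + 208*h - 192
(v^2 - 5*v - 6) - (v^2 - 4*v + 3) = -v - 9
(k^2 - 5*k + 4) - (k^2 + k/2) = 4 - 11*k/2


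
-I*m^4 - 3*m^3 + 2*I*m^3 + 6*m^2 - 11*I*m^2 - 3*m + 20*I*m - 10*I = (m - 1)*(m - 5*I)*(m + 2*I)*(-I*m + I)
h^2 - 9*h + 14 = (h - 7)*(h - 2)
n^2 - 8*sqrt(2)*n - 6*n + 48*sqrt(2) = (n - 6)*(n - 8*sqrt(2))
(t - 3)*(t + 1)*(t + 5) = t^3 + 3*t^2 - 13*t - 15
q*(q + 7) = q^2 + 7*q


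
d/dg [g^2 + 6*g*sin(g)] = 6*g*cos(g) + 2*g + 6*sin(g)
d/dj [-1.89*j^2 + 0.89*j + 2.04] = 0.89 - 3.78*j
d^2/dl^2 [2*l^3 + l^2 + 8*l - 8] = 12*l + 2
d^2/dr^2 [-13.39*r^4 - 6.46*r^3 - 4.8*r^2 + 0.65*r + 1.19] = -160.68*r^2 - 38.76*r - 9.6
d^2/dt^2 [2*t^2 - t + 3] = 4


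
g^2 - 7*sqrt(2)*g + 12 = (g - 6*sqrt(2))*(g - sqrt(2))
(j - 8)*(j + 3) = j^2 - 5*j - 24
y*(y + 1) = y^2 + y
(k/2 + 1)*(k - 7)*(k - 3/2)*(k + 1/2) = k^4/2 - 3*k^3 - 39*k^2/8 + 71*k/8 + 21/4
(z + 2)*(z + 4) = z^2 + 6*z + 8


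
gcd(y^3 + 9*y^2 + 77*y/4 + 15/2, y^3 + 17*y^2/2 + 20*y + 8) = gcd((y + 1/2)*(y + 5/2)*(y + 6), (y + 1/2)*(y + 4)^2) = y + 1/2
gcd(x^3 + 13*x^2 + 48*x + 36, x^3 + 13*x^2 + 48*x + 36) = x^3 + 13*x^2 + 48*x + 36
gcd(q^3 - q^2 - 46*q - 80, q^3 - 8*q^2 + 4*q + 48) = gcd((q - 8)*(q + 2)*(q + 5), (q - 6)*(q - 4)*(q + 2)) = q + 2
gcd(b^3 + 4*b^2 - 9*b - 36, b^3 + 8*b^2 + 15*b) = b + 3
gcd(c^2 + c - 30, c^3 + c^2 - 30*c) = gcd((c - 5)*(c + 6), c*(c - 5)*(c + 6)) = c^2 + c - 30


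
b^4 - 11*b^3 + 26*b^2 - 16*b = b*(b - 8)*(b - 2)*(b - 1)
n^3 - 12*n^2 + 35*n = n*(n - 7)*(n - 5)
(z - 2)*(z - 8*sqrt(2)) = z^2 - 8*sqrt(2)*z - 2*z + 16*sqrt(2)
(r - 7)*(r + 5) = r^2 - 2*r - 35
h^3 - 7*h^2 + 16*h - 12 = (h - 3)*(h - 2)^2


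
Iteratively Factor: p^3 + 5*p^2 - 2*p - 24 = (p + 3)*(p^2 + 2*p - 8) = (p + 3)*(p + 4)*(p - 2)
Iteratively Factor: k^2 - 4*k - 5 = (k - 5)*(k + 1)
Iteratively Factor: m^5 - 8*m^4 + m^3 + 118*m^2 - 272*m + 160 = (m - 4)*(m^4 - 4*m^3 - 15*m^2 + 58*m - 40) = (m - 4)*(m - 2)*(m^3 - 2*m^2 - 19*m + 20) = (m - 5)*(m - 4)*(m - 2)*(m^2 + 3*m - 4) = (m - 5)*(m - 4)*(m - 2)*(m + 4)*(m - 1)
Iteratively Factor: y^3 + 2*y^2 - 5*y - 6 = (y - 2)*(y^2 + 4*y + 3) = (y - 2)*(y + 3)*(y + 1)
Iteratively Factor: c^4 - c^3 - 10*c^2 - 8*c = (c)*(c^3 - c^2 - 10*c - 8) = c*(c - 4)*(c^2 + 3*c + 2) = c*(c - 4)*(c + 1)*(c + 2)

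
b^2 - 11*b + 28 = (b - 7)*(b - 4)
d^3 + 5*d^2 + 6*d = d*(d + 2)*(d + 3)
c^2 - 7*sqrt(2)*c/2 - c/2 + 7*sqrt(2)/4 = (c - 1/2)*(c - 7*sqrt(2)/2)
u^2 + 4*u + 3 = (u + 1)*(u + 3)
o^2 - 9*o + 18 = (o - 6)*(o - 3)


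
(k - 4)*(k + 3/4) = k^2 - 13*k/4 - 3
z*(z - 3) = z^2 - 3*z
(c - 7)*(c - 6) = c^2 - 13*c + 42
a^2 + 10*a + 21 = (a + 3)*(a + 7)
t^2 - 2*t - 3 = (t - 3)*(t + 1)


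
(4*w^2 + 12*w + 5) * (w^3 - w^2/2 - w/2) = 4*w^5 + 10*w^4 - 3*w^3 - 17*w^2/2 - 5*w/2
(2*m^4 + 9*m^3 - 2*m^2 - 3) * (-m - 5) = -2*m^5 - 19*m^4 - 43*m^3 + 10*m^2 + 3*m + 15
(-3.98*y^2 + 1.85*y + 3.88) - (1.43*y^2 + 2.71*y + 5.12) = -5.41*y^2 - 0.86*y - 1.24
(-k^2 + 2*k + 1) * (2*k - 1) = -2*k^3 + 5*k^2 - 1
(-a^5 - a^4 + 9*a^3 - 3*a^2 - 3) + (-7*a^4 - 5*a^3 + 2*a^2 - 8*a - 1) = -a^5 - 8*a^4 + 4*a^3 - a^2 - 8*a - 4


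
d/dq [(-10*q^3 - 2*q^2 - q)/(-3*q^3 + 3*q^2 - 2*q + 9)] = (-36*q^4 + 34*q^3 - 263*q^2 - 36*q - 9)/(9*q^6 - 18*q^5 + 21*q^4 - 66*q^3 + 58*q^2 - 36*q + 81)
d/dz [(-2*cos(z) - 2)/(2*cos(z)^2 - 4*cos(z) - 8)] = (sin(z)^2 - 2*cos(z) - 3)*sin(z)/(sin(z)^2 + 2*cos(z) + 3)^2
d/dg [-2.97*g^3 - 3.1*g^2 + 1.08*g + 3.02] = -8.91*g^2 - 6.2*g + 1.08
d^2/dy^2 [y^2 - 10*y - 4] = 2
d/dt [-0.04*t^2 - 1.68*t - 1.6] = -0.08*t - 1.68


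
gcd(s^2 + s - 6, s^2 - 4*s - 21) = s + 3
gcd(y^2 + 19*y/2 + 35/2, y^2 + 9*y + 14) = y + 7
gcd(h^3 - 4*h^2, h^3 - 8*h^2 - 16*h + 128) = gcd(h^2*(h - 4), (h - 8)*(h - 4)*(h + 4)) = h - 4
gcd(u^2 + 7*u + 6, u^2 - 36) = u + 6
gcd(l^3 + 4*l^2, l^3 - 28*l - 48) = l + 4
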